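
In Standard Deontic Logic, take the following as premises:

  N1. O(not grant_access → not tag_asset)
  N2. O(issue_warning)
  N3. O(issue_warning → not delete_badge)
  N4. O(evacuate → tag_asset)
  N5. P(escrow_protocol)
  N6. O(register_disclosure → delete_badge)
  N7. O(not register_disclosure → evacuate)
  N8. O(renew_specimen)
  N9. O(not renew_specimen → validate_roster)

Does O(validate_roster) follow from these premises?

Premise 9 is O(not renew_specimen → validate_roster), but O(not renew_specimen) is not derivable from the premises, so it does not yield O(validate_roster).
No other premise forces O(validate_roster). An ideal world satisfying every premise can still have validate_roster false, so O(validate_roster) is not derivable.

No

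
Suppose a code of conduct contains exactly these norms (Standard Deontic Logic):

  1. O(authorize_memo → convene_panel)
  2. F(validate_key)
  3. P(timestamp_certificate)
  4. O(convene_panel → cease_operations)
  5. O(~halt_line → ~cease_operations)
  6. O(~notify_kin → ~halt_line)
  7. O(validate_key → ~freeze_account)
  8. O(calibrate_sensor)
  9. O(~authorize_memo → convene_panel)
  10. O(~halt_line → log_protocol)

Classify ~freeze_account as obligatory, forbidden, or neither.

Premise 7 is O(validate_key → ~freeze_account), but O(validate_key) is not derivable from the premises, so it does not yield O(~freeze_account).
No premise or chain of K-axiom applications forces O(~freeze_account), and none forces O(freeze_account). So ~freeze_account is neither obligatory nor forbidden under these norms.

Neither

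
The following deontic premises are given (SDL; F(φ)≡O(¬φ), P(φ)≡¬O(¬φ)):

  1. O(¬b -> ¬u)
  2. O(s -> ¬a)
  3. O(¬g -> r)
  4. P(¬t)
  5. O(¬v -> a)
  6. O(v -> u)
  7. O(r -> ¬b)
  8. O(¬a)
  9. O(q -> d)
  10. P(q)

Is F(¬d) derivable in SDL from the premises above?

Premise 9 is O(q -> d), but O(q) is not derivable from the premises (the permission P(q) asserts only ¬O(¬q), not O(q)), so it does not yield O(d).
No other premise forces O(d). An ideal world satisfying every premise can still have ¬d true, so F(¬d) is not derivable.

No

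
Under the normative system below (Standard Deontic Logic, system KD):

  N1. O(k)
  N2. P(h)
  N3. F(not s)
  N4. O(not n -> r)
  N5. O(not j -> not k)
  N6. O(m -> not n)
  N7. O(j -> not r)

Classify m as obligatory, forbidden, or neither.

Forbidden

Premise 1 states O(k) outright.
Premise 5 is O(not j -> not k); contrapositively O(k -> j). Since O(k) holds, K gives O(j).
With premise 7, O(j -> not r), the K-axiom yields O(not r).
Premise 4, O(not n -> r), contraposes to O(not r -> n); with O(not r) we get O(n).
Premise 6 is O(m -> not n); contrapositively O(n -> not m). Since O(n) holds, K gives O(not m).
Premises 2, 3 do not contribute to this derivation.
Thus O(not m), which is F(m): m is forbidden.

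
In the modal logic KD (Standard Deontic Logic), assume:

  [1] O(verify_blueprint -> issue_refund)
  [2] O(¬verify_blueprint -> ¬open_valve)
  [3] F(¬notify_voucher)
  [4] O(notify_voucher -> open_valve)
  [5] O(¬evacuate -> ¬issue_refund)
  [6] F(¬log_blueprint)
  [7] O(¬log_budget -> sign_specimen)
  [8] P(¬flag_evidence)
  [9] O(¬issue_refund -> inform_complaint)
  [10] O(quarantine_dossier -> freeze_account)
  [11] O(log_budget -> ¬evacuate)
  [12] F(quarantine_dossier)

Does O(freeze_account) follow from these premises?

Premise 10 is O(quarantine_dossier -> freeze_account), but O(quarantine_dossier) is not derivable from the premises, so it does not yield O(freeze_account).
No other premise forces O(freeze_account). An ideal world satisfying every premise can still have freeze_account false, so O(freeze_account) is not derivable.

No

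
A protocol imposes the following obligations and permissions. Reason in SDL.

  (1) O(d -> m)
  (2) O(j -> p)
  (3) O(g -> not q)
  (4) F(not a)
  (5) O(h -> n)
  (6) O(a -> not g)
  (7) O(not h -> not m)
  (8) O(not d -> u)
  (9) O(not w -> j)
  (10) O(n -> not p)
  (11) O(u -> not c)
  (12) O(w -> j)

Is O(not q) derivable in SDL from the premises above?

Premise 3 is O(g -> not q), but O(g) is not derivable from the premises, so it does not yield O(not q).
No other premise forces O(not q). An ideal world satisfying every premise can still have not q false, so O(not q) is not derivable.

No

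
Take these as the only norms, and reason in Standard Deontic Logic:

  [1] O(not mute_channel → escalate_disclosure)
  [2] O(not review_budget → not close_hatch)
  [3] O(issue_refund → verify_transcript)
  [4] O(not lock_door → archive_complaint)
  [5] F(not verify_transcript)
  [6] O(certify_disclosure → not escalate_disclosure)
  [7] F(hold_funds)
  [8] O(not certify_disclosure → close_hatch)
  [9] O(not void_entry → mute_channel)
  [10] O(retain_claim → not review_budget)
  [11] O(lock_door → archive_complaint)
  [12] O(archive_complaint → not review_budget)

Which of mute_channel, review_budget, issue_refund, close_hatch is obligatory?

Premises 11 and 4 cover both cases: O(lock_door → archive_complaint) and O(not lock_door → archive_complaint). Since lock_door ∨ not lock_door is a tautology, O(archive_complaint) follows.
Premise 12 is O(archive_complaint → not review_budget); since O(archive_complaint), deontic closure gives O(not review_budget).
Applying K to premise 2 (O(not review_budget → not close_hatch)) and O(not review_budget) yields O(not close_hatch).
The contrapositive of premise 8 (O(not certify_disclosure → close_hatch)) is O(not close_hatch → certify_disclosure), and O(not close_hatch) is already established, so O(certify_disclosure).
Applying K to premise 6 (O(certify_disclosure → not escalate_disclosure)) and O(certify_disclosure) yields O(not escalate_disclosure).
The contrapositive of premise 1 (O(not mute_channel → escalate_disclosure)) is O(not escalate_disclosure → mute_channel), and O(not escalate_disclosure) is already established, so O(mute_channel).
So O(mute_channel) holds — mute_channel is obligatory. None of the other listed options is made obligatory by any chain of premises.

mute_channel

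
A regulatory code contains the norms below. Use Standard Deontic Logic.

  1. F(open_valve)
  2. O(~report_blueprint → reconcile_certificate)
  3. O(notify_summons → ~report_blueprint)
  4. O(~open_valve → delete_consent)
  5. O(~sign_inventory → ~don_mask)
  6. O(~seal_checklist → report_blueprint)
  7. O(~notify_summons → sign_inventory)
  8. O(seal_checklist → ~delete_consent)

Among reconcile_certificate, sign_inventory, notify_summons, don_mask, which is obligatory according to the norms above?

Premise 1, F(open_valve), is equivalent to O(~open_valve).
Premise 4 is O(~open_valve → delete_consent); since O(~open_valve), deontic closure gives O(delete_consent).
Premise 8 is O(seal_checklist → ~delete_consent); contrapositively O(delete_consent → ~seal_checklist). Since O(delete_consent) holds, K gives O(~seal_checklist).
Premise 6 is O(~seal_checklist → report_blueprint); since O(~seal_checklist), deontic closure gives O(report_blueprint).
Premise 3 is O(notify_summons → ~report_blueprint); contrapositively O(report_blueprint → ~notify_summons). Since O(report_blueprint) holds, K gives O(~notify_summons).
Premise 7 is O(~notify_summons → sign_inventory); since O(~notify_summons), deontic closure gives O(sign_inventory).
So O(sign_inventory) holds — sign_inventory is obligatory. None of the other listed options is made obligatory by any chain of premises.

sign_inventory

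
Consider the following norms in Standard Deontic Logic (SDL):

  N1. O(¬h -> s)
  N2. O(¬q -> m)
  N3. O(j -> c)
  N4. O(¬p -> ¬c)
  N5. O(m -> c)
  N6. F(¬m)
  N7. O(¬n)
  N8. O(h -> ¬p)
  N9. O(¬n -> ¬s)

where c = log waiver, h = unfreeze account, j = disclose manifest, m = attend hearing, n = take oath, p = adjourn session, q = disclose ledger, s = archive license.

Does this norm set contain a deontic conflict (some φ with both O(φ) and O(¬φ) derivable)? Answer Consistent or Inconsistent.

Inconsistent

Premise 6 is F(¬m), i.e. O(m).
Premise 5 is O(m -> c); since O(m), deontic closure gives O(c).
The contrapositive of premise 4 (O(¬p -> ¬c)) is O(c -> p), and O(c) is already established, so O(p).
The contrapositive of premise 8 (O(h -> ¬p)) is O(p -> ¬h), and O(p) is already established, so O(¬h).
From O(¬h) and premise 1, O(¬h -> s), we obtain O(s).
The contrapositive of premise 9 (O(¬n -> ¬s)) is O(s -> n), and O(s) is already established, so O(n).
Yet premise 7 states O(¬n).
We now have both O(n) and O(¬n) — n is simultaneously obligatory and forbidden, violating the D-axiom.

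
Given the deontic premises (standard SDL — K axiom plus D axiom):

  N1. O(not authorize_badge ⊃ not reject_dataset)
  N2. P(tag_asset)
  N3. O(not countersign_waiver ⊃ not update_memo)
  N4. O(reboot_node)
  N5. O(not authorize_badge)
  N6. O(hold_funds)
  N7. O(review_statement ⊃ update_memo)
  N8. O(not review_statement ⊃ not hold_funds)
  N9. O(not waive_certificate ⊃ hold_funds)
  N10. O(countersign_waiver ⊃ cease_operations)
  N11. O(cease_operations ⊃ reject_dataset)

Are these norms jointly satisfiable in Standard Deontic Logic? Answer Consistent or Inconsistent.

Premise 6 states O(hold_funds) outright.
Premise 8 is O(not review_statement ⊃ not hold_funds); contrapositively O(hold_funds ⊃ review_statement). Since O(hold_funds) holds, K gives O(review_statement).
With premise 7, O(review_statement ⊃ update_memo), the K-axiom yields O(update_memo).
Premise 3, O(not countersign_waiver ⊃ not update_memo), contraposes to O(update_memo ⊃ countersign_waiver); with O(update_memo) we get O(countersign_waiver).
Applying K to premise 10 (O(countersign_waiver ⊃ cease_operations)) and O(countersign_waiver) yields O(cease_operations).
From O(cease_operations) and premise 11, O(cease_operations ⊃ reject_dataset), we obtain O(reject_dataset).
Premise 1, O(not authorize_badge ⊃ not reject_dataset), contraposes to O(reject_dataset ⊃ authorize_badge); with O(reject_dataset) we get O(authorize_badge).
But premise 5 directly asserts O(not authorize_badge).
We now have both O(authorize_badge) and O(not authorize_badge) — authorize_badge is simultaneously obligatory and forbidden, violating the D-axiom.

Inconsistent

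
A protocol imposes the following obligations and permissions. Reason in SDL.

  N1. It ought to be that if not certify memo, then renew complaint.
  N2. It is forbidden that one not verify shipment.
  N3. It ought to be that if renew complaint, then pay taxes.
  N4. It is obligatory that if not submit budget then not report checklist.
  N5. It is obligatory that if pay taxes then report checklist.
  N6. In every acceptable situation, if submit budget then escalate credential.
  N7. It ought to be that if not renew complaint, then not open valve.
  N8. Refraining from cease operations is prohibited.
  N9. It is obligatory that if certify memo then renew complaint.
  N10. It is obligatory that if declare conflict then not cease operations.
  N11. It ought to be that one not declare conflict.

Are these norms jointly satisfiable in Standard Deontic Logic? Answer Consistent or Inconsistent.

Premise 10 is O(declare_conflict → ¬cease_operations), but O(declare_conflict) is not derivable from the premises, so it does not yield O(¬cease_operations).
So O(¬cease_operations) is not derivable, and the apparent clash with O(cease_operations) does not arise.
A world satisfying every obligation exists (e.g. cease_operations=true, certify_memo=false, declare_conflict=false, escalate_credential=true, open_valve=false, pay_taxes=true, renew_complaint=true, report_checklist=true, submit_budget=true, verify_shipment=true); no atom is both obligatory and forbidden, so the set is consistent.

Consistent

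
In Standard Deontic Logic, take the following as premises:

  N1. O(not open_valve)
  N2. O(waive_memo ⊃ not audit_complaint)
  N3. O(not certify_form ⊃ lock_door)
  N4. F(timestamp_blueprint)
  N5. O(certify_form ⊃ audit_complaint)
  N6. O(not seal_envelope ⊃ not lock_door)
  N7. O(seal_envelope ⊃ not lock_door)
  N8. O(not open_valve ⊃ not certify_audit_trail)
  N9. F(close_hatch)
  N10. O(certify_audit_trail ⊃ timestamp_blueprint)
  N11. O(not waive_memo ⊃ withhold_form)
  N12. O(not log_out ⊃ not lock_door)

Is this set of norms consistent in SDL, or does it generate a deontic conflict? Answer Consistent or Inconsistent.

Consistent

Premise 10 is O(certify_audit_trail ⊃ timestamp_blueprint), but O(certify_audit_trail) is not derivable from the premises, so it does not yield O(timestamp_blueprint).
So O(timestamp_blueprint) is not derivable, and the apparent clash with O(not timestamp_blueprint) does not arise.
A world satisfying every obligation exists (e.g. audit_complaint=true, certify_audit_trail=false, certify_form=true, close_hatch=false, lock_door=false, log_out=false, open_valve=false, seal_envelope=false, timestamp_blueprint=false, waive_memo=false, withhold_form=true); no atom is both obligatory and forbidden, so the set is consistent.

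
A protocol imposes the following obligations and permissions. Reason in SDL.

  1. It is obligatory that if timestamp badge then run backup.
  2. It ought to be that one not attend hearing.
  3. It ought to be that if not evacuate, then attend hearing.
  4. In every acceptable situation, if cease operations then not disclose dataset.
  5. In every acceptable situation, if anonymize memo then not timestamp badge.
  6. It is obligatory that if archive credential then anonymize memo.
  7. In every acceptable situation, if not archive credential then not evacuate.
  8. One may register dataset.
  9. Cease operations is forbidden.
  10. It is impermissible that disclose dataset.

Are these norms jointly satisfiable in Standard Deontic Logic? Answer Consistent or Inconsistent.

Consistent

Premise 4 is O(cease_operations → ¬disclose_dataset); even if O(¬disclose_dataset) held, inferring O(cease_operations) would be affirming the consequent — invalid.
So O(cease_operations) is not derivable, and the apparent clash with O(¬cease_operations) does not arise.
A world satisfying every obligation exists (e.g. anonymize_memo=true, archive_credential=true, attend_hearing=false, cease_operations=false, disclose_dataset=false, evacuate=true, register_dataset=false, run_backup=false, timestamp_badge=false); no atom is both obligatory and forbidden, so the set is consistent.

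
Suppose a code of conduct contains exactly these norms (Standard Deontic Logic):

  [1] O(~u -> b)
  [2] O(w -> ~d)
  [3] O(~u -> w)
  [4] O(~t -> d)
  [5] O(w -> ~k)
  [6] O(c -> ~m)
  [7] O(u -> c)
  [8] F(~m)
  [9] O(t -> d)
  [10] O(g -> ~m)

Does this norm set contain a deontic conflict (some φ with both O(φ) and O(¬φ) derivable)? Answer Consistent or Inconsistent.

By case analysis on t: premise 9 gives O(t -> d) and premise 4 gives O(~t -> d), so O(d) either way.
The contrapositive of premise 2 (O(w -> ~d)) is O(d -> ~w), and O(d) is already established, so O(~w).
Premise 3, O(~u -> w), contraposes to O(~w -> u); with O(~w) we get O(u).
From O(u) and premise 7, O(u -> c), we obtain O(c).
With premise 6, O(c -> ~m), the K-axiom yields O(~m).
But premise 8, F(~m), means O(m).
We now have both O(~m) and O(m) — m is simultaneously obligatory and forbidden, violating the D-axiom.

Inconsistent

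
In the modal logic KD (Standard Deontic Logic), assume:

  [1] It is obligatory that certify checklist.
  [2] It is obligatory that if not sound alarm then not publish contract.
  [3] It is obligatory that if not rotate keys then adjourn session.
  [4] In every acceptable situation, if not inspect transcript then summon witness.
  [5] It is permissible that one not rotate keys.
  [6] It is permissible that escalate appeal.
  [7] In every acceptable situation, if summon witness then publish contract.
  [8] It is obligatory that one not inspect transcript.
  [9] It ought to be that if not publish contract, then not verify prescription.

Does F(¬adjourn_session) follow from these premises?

Premise 3 is O(¬rotate_keys → adjourn_session), but O(¬rotate_keys) is not derivable from the premises (the permission P(¬rotate_keys) asserts only ¬O(rotate_keys), not O(¬rotate_keys)), so it does not yield O(adjourn_session).
No other premise forces O(adjourn_session). An ideal world satisfying every premise can still have ¬adjourn_session true, so F(¬adjourn_session) is not derivable.

No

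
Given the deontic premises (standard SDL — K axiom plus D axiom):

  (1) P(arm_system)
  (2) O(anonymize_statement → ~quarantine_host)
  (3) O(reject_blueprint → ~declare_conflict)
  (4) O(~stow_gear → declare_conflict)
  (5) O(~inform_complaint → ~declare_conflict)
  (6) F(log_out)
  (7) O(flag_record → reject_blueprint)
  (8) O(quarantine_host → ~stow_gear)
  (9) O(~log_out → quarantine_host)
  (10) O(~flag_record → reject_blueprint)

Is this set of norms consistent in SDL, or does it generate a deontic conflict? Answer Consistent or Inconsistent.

By case analysis on flag_record: premise 7 gives O(flag_record → reject_blueprint) and premise 10 gives O(~flag_record → reject_blueprint), so O(reject_blueprint) either way.
Premise 3 is O(reject_blueprint → ~declare_conflict); since O(reject_blueprint), deontic closure gives O(~declare_conflict).
Premise 4 is O(~stow_gear → declare_conflict); contrapositively O(~declare_conflict → stow_gear). Since O(~declare_conflict) holds, K gives O(stow_gear).
Premise 8 is O(quarantine_host → ~stow_gear); contrapositively O(stow_gear → ~quarantine_host). Since O(stow_gear) holds, K gives O(~quarantine_host).
The contrapositive of premise 9 (O(~log_out → quarantine_host)) is O(~quarantine_host → log_out), and O(~quarantine_host) is already established, so O(log_out).
Yet premise 6 is F(log_out), i.e. O(~log_out).
We now have both O(log_out) and O(~log_out) — log_out is simultaneously obligatory and forbidden, violating the D-axiom.

Inconsistent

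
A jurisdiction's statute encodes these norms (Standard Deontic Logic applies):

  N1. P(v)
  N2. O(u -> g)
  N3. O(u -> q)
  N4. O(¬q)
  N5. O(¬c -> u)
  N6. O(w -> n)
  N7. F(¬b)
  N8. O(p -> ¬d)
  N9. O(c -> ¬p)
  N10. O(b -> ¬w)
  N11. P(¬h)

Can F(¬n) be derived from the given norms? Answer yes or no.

Premise 6 is O(w -> n), but O(w) is not derivable from the premises, so it does not yield O(n).
No other premise forces O(n). An ideal world satisfying every premise can still have ¬n true, so F(¬n) is not derivable.

No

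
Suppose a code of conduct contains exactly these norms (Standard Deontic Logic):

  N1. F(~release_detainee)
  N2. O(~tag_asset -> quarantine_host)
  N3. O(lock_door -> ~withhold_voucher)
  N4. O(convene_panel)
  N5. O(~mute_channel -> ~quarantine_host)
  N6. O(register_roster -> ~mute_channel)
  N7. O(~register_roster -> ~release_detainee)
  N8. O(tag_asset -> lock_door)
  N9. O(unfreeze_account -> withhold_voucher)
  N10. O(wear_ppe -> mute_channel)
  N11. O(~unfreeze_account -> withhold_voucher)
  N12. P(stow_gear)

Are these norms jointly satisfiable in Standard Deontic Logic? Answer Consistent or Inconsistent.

Premises 9 and 11 cover both cases: O(unfreeze_account -> withhold_voucher) and O(~unfreeze_account -> withhold_voucher). Since unfreeze_account ∨ ~unfreeze_account is a tautology, O(withhold_voucher) follows.
Premise 3, O(lock_door -> ~withhold_voucher), contraposes to O(withhold_voucher -> ~lock_door); with O(withhold_voucher) we get O(~lock_door).
The contrapositive of premise 8 (O(tag_asset -> lock_door)) is O(~lock_door -> ~tag_asset), and O(~lock_door) is already established, so O(~tag_asset).
From O(~tag_asset) and premise 2, O(~tag_asset -> quarantine_host), we obtain O(quarantine_host).
Premise 5 is O(~mute_channel -> ~quarantine_host); contrapositively O(quarantine_host -> mute_channel). Since O(quarantine_host) holds, K gives O(mute_channel).
The contrapositive of premise 6 (O(register_roster -> ~mute_channel)) is O(mute_channel -> ~register_roster), and O(mute_channel) is already established, so O(~register_roster).
Applying K to premise 7 (O(~register_roster -> ~release_detainee)) and O(~register_roster) yields O(~release_detainee).
Yet premise 1 is F(~release_detainee), i.e. O(release_detainee).
We now have both O(~release_detainee) and O(release_detainee) — release_detainee is simultaneously obligatory and forbidden, violating the D-axiom.

Inconsistent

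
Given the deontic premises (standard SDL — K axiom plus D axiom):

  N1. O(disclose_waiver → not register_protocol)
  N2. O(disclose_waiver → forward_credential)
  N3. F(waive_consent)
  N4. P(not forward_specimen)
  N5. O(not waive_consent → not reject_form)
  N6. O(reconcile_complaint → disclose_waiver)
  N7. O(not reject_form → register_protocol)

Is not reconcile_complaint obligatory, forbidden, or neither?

Obligatory

F(waive_consent) at premise 3 means O(not waive_consent).
Applying K to premise 5 (O(not waive_consent → not reject_form)) and O(not waive_consent) yields O(not reject_form).
From O(not reject_form) and premise 7, O(not reject_form → register_protocol), we obtain O(register_protocol).
Premise 1 is O(disclose_waiver → not register_protocol); contrapositively O(register_protocol → not disclose_waiver). Since O(register_protocol) holds, K gives O(not disclose_waiver).
The contrapositive of premise 6 (O(reconcile_complaint → disclose_waiver)) is O(not disclose_waiver → not reconcile_complaint), and O(not disclose_waiver) is already established, so O(not reconcile_complaint).
Premises 2, 4 do not contribute to this derivation.
Hence not reconcile_complaint is obligatory.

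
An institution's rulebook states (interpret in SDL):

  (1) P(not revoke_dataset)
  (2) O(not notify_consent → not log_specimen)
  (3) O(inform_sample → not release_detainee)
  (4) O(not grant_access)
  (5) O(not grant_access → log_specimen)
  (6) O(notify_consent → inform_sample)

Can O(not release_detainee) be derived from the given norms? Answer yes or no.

Premise 4 states O(not grant_access) outright.
From O(not grant_access) and premise 5, O(not grant_access → log_specimen), we obtain O(log_specimen).
Premise 2 is O(not notify_consent → not log_specimen); contrapositively O(log_specimen → notify_consent). Since O(log_specimen) holds, K gives O(notify_consent).
Premise 6 is O(notify_consent → inform_sample); since O(notify_consent), deontic closure gives O(inform_sample).
Premise 3 is O(inform_sample → not release_detainee); since O(inform_sample), deontic closure gives O(not release_detainee).
Premise 1 does not contribute to this derivation.
So O(not release_detainee) follows.

Yes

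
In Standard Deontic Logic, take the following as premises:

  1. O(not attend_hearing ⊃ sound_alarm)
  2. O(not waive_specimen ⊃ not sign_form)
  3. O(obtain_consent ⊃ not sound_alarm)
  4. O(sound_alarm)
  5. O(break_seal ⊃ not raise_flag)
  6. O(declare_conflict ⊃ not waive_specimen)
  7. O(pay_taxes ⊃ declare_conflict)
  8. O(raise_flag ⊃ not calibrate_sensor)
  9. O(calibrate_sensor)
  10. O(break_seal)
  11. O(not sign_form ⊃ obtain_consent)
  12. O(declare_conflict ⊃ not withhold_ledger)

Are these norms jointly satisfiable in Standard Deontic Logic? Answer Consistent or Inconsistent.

Consistent

Premise 8 is O(raise_flag ⊃ not calibrate_sensor), but O(raise_flag) is not derivable from the premises, so it does not yield O(not calibrate_sensor).
So O(not calibrate_sensor) is not derivable, and the apparent clash with O(calibrate_sensor) does not arise.
A world satisfying every obligation exists (e.g. attend_hearing=false, break_seal=true, calibrate_sensor=true, declare_conflict=false, obtain_consent=false, pay_taxes=false, raise_flag=false, sign_form=true, sound_alarm=true, waive_specimen=true, withhold_ledger=false); no atom is both obligatory and forbidden, so the set is consistent.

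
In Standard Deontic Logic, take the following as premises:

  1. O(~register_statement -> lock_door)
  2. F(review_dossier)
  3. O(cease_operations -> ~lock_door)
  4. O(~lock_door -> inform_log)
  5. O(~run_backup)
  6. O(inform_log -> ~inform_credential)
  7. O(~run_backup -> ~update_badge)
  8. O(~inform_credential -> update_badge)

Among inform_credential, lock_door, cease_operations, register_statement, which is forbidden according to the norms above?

cease_operations

From premise 5 we have O(~run_backup).
Applying K to premise 7 (O(~run_backup -> ~update_badge)) and O(~run_backup) yields O(~update_badge).
Premise 8, O(~inform_credential -> update_badge), contraposes to O(~update_badge -> inform_credential); with O(~update_badge) we get O(inform_credential).
Premise 6 is O(inform_log -> ~inform_credential); contrapositively O(inform_credential -> ~inform_log). Since O(inform_credential) holds, K gives O(~inform_log).
Premise 4, O(~lock_door -> inform_log), contraposes to O(~inform_log -> lock_door); with O(~inform_log) we get O(lock_door).
Premise 3, O(cease_operations -> ~lock_door), contraposes to O(lock_door -> ~cease_operations); with O(lock_door) we get O(~cease_operations).
So O(~cease_operations) holds, i.e. cease_operations is forbidden. None of the other listed options is forbidden under the premises.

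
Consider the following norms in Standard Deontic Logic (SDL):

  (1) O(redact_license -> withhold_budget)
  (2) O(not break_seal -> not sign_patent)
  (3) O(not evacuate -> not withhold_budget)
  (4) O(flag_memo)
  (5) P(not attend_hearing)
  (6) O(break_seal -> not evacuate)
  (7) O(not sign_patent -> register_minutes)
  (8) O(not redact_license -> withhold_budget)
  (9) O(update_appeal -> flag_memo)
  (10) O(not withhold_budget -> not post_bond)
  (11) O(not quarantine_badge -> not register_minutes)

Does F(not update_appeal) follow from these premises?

Premise 9 is O(update_appeal -> flag_memo); even if O(flag_memo) held, inferring O(update_appeal) would be affirming the consequent — invalid.
No other premise forces O(update_appeal). An ideal world satisfying every premise can still have not update_appeal true, so F(not update_appeal) is not derivable.

No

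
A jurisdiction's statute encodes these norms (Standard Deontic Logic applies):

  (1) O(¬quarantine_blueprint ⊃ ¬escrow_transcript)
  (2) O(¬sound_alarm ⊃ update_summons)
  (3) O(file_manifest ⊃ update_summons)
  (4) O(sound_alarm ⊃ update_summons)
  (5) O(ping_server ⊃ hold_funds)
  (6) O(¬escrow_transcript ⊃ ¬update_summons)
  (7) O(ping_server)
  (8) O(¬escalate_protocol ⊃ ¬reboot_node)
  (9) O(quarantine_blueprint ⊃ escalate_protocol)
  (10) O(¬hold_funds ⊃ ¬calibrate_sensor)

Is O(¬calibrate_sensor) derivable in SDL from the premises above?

Premise 10 is O(¬hold_funds ⊃ ¬calibrate_sensor), but O(¬hold_funds) is not derivable from the premises, so it does not yield O(¬calibrate_sensor).
No other premise forces O(¬calibrate_sensor). An ideal world satisfying every premise can still have ¬calibrate_sensor false, so O(¬calibrate_sensor) is not derivable.

No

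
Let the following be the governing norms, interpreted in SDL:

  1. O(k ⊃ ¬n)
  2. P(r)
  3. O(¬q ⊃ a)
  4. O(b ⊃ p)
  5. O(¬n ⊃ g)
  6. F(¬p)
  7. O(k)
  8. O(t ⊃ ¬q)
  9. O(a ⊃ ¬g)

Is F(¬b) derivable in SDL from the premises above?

Premise 4 is O(b ⊃ p); even if O(p) held, inferring O(b) would be affirming the consequent — invalid.
No other premise forces O(b). An ideal world satisfying every premise can still have ¬b true, so F(¬b) is not derivable.

No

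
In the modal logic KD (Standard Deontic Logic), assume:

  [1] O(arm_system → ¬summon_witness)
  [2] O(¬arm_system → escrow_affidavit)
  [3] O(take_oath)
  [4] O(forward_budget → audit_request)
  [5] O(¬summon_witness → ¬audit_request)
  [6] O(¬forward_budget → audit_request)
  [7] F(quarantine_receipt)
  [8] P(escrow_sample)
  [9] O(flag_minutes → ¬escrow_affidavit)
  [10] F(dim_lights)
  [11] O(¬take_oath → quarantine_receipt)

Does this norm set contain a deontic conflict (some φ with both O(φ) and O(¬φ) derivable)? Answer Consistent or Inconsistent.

Consistent

Premise 11 is O(¬take_oath → quarantine_receipt), but O(¬take_oath) is not derivable from the premises, so it does not yield O(quarantine_receipt).
So O(quarantine_receipt) is not derivable, and the apparent clash with O(¬quarantine_receipt) does not arise.
A world satisfying every obligation exists (e.g. arm_system=false, audit_request=true, dim_lights=false, escrow_affidavit=true, escrow_sample=false, flag_minutes=false, forward_budget=false, quarantine_receipt=false, summon_witness=true, take_oath=true); no atom is both obligatory and forbidden, so the set is consistent.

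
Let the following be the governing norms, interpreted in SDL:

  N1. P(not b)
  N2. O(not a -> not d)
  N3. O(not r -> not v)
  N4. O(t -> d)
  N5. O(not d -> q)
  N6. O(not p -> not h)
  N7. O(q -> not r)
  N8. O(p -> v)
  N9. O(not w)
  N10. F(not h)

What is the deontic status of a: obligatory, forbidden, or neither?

Premise 10 is F(not h), i.e. O(h).
Premise 6 is O(not p -> not h); contrapositively O(h -> p). Since O(h) holds, K gives O(p).
With premise 8, O(p -> v), the K-axiom yields O(v).
Premise 3, O(not r -> not v), contraposes to O(v -> r); with O(v) we get O(r).
Premise 7 is O(q -> not r); contrapositively O(r -> not q). Since O(r) holds, K gives O(not q).
Premise 5 is O(not d -> q); contrapositively O(not q -> d). Since O(not q) holds, K gives O(d).
The contrapositive of premise 2 (O(not a -> not d)) is O(d -> a), and O(d) is already established, so O(a).
Premises 1, 4, 9 do not contribute to this derivation.
Hence a is obligatory.

Obligatory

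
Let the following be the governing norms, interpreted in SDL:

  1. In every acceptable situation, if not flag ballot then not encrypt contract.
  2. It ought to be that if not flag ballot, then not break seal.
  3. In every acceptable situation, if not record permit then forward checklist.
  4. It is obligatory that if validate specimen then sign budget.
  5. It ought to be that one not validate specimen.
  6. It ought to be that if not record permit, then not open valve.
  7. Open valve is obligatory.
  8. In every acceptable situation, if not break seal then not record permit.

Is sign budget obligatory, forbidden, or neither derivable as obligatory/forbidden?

Premise 4 is O(validate_specimen → sign_budget), but O(validate_specimen) is not derivable from the premises, so it does not yield O(sign_budget).
No premise or chain of K-axiom applications forces O(sign_budget), and none forces O(¬sign_budget). So sign_budget is neither obligatory nor forbidden under these norms.

Neither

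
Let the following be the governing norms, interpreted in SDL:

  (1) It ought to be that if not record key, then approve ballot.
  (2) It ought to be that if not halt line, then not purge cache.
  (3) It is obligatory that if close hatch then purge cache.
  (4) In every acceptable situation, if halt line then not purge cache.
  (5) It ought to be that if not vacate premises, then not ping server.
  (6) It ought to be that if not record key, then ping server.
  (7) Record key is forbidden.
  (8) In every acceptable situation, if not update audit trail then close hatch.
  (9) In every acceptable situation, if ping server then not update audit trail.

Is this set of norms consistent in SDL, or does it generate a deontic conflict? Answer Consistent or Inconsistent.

Premises 4 and 2 are O(halt_line → ¬purge_cache) and O(¬halt_line → ¬purge_cache); every ideal world satisfies halt_line or ¬halt_line, so in either case ¬purge_cache holds — hence O(¬purge_cache).
Premise 3, O(close_hatch → purge_cache), contraposes to O(¬purge_cache → ¬close_hatch); with O(¬purge_cache) we get O(¬close_hatch).
Premise 8, O(¬update_audit_trail → close_hatch), contraposes to O(¬close_hatch → update_audit_trail); with O(¬close_hatch) we get O(update_audit_trail).
Premise 9 is O(ping_server → ¬update_audit_trail); contrapositively O(update_audit_trail → ¬ping_server). Since O(update_audit_trail) holds, K gives O(¬ping_server).
Premise 6 is O(¬record_key → ping_server); contrapositively O(¬ping_server → record_key). Since O(¬ping_server) holds, K gives O(record_key).
But premise 7, F(record_key), means O(¬record_key).
We now have both O(record_key) and O(¬record_key) — record_key is simultaneously obligatory and forbidden, violating the D-axiom.

Inconsistent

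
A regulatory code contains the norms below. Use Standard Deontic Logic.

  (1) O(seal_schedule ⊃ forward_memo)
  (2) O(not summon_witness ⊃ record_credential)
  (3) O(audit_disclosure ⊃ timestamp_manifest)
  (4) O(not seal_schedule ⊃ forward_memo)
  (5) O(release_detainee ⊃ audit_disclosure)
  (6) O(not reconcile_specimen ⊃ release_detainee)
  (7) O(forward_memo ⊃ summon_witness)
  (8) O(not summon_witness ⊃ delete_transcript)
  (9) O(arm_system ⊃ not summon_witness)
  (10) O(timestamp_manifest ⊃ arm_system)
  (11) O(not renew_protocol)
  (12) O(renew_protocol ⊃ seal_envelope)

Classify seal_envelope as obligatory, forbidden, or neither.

Premise 12 is O(renew_protocol ⊃ seal_envelope), but O(renew_protocol) is not derivable from the premises, so it does not yield O(seal_envelope).
No premise or chain of K-axiom applications forces O(seal_envelope), and none forces O(not seal_envelope). So seal_envelope is neither obligatory nor forbidden under these norms.

Neither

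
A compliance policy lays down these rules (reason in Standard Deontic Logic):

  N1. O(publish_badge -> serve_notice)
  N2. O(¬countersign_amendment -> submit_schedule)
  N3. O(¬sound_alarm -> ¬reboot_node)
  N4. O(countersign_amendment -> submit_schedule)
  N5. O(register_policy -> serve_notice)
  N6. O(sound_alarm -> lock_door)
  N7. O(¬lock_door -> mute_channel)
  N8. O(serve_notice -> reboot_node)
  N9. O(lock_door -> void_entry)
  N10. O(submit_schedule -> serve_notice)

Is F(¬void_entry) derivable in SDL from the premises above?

Yes

By case analysis on countersign_amendment: premise 4 gives O(countersign_amendment -> submit_schedule) and premise 2 gives O(¬countersign_amendment -> submit_schedule), so O(submit_schedule) either way.
Applying K to premise 10 (O(submit_schedule -> serve_notice)) and O(submit_schedule) yields O(serve_notice).
From O(serve_notice) and premise 8, O(serve_notice -> reboot_node), we obtain O(reboot_node).
Premise 3, O(¬sound_alarm -> ¬reboot_node), contraposes to O(reboot_node -> sound_alarm); with O(reboot_node) we get O(sound_alarm).
Applying K to premise 6 (O(sound_alarm -> lock_door)) and O(sound_alarm) yields O(lock_door).
From O(lock_door) and premise 9, O(lock_door -> void_entry), we obtain O(void_entry).
Premises 1, 5, 7 do not contribute to this derivation.
So O(void_entry) holds, i.e. F(¬void_entry). The claim follows.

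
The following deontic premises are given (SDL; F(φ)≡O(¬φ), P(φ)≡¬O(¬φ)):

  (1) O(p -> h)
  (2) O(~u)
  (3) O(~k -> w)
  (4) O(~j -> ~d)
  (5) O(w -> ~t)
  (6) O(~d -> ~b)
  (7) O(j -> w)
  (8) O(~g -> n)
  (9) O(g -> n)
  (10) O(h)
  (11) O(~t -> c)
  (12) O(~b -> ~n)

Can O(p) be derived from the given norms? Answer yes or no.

Premise 1 is O(p -> h); even if O(h) held, inferring O(p) would be affirming the consequent — invalid.
No other premise forces O(p). An ideal world satisfying every premise can still have p false, so O(p) is not derivable.

No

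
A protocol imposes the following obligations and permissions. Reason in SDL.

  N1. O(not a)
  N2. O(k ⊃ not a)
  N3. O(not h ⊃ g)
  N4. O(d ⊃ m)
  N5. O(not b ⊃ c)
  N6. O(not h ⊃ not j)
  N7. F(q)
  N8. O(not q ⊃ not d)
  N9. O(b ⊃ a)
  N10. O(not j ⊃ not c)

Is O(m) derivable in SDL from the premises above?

No

Premise 4 is O(d ⊃ m), but O(d) is not derivable from the premises, so it does not yield O(m).
No other premise forces O(m). An ideal world satisfying every premise can still have m false, so O(m) is not derivable.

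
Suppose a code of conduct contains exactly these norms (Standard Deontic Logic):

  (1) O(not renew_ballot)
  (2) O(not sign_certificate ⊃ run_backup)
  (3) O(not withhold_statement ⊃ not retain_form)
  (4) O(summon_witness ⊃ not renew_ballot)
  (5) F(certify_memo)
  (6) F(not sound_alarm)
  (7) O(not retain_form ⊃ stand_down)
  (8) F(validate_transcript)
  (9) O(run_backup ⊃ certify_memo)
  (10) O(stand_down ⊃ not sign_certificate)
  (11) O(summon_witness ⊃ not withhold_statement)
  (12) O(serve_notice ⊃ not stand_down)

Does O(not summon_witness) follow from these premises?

Yes

F(certify_memo) at premise 5 means O(not certify_memo).
Premise 9 is O(run_backup ⊃ certify_memo); contrapositively O(not certify_memo ⊃ not run_backup). Since O(not certify_memo) holds, K gives O(not run_backup).
Premise 2, O(not sign_certificate ⊃ run_backup), contraposes to O(not run_backup ⊃ sign_certificate); with O(not run_backup) we get O(sign_certificate).
Premise 10, O(stand_down ⊃ not sign_certificate), contraposes to O(sign_certificate ⊃ not stand_down); with O(sign_certificate) we get O(not stand_down).
Premise 7 is O(not retain_form ⊃ stand_down); contrapositively O(not stand_down ⊃ retain_form). Since O(not stand_down) holds, K gives O(retain_form).
Premise 3 is O(not withhold_statement ⊃ not retain_form); contrapositively O(retain_form ⊃ withhold_statement). Since O(retain_form) holds, K gives O(withhold_statement).
Premise 11 is O(summon_witness ⊃ not withhold_statement); contrapositively O(withhold_statement ⊃ not summon_witness). Since O(withhold_statement) holds, K gives O(not summon_witness).
Premises 1, 4, 6, 8, 12 do not contribute to this derivation.
So O(not summon_witness) follows.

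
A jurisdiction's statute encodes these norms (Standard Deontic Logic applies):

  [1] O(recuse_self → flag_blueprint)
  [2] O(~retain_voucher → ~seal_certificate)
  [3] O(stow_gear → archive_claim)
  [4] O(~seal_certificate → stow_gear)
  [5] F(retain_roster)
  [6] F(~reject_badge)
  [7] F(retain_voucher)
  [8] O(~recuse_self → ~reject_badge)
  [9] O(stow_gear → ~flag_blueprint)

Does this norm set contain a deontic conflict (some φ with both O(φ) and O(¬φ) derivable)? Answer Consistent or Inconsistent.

Premise 6, F(~reject_badge), is equivalent to O(reject_badge).
The contrapositive of premise 8 (O(~recuse_self → ~reject_badge)) is O(reject_badge → recuse_self), and O(reject_badge) is already established, so O(recuse_self).
Applying K to premise 1 (O(recuse_self → flag_blueprint)) and O(recuse_self) yields O(flag_blueprint).
Premise 9 is O(stow_gear → ~flag_blueprint); contrapositively O(flag_blueprint → ~stow_gear). Since O(flag_blueprint) holds, K gives O(~stow_gear).
Premise 4, O(~seal_certificate → stow_gear), contraposes to O(~stow_gear → seal_certificate); with O(~stow_gear) we get O(seal_certificate).
The contrapositive of premise 2 (O(~retain_voucher → ~seal_certificate)) is O(seal_certificate → retain_voucher), and O(seal_certificate) is already established, so O(retain_voucher).
Yet premise 7 is F(retain_voucher), i.e. O(~retain_voucher).
We now have both O(retain_voucher) and O(~retain_voucher) — retain_voucher is simultaneously obligatory and forbidden, violating the D-axiom.

Inconsistent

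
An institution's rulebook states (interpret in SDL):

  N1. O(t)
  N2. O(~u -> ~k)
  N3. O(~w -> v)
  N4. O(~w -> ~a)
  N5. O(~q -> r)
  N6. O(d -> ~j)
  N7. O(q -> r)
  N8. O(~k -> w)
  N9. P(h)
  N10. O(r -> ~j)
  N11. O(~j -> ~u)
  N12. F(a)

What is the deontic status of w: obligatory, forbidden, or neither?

Obligatory

Premises 7 and 5 cover both cases: O(q -> r) and O(~q -> r). Since q ∨ ~q is a tautology, O(r) follows.
Premise 10 is O(r -> ~j); since O(r), deontic closure gives O(~j).
With premise 11, O(~j -> ~u), the K-axiom yields O(~u).
With premise 2, O(~u -> ~k), the K-axiom yields O(~k).
From O(~k) and premise 8, O(~k -> w), we obtain O(w).
Premises 1, 3, 4, 6, 9, 12 do not contribute to this derivation.
Hence w is obligatory.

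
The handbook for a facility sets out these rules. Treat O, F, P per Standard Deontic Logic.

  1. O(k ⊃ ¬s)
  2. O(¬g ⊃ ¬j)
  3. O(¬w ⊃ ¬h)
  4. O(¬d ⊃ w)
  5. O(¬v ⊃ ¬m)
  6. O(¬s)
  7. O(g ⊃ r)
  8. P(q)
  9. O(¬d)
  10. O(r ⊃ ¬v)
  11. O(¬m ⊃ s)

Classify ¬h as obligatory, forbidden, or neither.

Premise 3 is O(¬w ⊃ ¬h), but O(¬w) is not derivable from the premises, so it does not yield O(¬h).
No premise or chain of K-axiom applications forces O(¬h), and none forces O(h). So ¬h is neither obligatory nor forbidden under these norms.

Neither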